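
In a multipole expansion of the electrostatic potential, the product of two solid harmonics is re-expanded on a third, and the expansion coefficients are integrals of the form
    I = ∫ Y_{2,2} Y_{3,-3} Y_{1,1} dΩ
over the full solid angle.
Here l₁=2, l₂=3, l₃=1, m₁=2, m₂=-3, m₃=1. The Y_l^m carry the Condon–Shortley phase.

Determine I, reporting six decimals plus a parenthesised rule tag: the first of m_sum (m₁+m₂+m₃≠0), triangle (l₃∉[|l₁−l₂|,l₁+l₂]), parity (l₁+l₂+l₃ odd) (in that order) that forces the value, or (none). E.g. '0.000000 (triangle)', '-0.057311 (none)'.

m-sum 0 ✓  L=6 even ✓  1≤1≤5 ✓
Π(2lᵢ+1) = 5×7×3 = 105
triangle coeff Δ(2,3,1) = 1/105
Σ_t [2,2]: t=2:+1/4 = 1/4
(3j)²=3/35 [(2 3 1; 0 0 0)], sign=-1
Σ_t [0,0]: t=0:+1/48 = 1/48
(3j)²=1/7 [(2 3 1; 2 -3 1)], sign=+1
⇒ 4πI² = 9/7
I = (-1)√(9/7/(4π)) = -0.31986543
No selection rule forces the value: the integral is nonzero (none).

-0.319865 (none)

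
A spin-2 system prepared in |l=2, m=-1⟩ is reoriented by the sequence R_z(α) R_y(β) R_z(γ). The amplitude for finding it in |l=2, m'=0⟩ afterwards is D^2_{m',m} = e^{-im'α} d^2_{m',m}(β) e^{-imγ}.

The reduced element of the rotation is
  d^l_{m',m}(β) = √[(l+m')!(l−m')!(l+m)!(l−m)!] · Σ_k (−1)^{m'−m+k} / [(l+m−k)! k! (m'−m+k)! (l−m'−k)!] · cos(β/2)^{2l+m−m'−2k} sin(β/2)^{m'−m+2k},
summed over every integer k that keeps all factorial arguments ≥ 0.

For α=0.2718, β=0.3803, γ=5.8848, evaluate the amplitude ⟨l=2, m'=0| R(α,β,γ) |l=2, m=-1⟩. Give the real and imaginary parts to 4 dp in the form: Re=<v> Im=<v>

Re=-0.3891 Im=0.1638

Split into d^2_{0,-1}(β=0.3803) × two z-phases.
Half-angle: c=0.981976, s=0.189006. N=√(2·2·1·6)=4.898979
k∈{0,1} keeps every argument non-negative
  k=0: (−1)^1·4.8990/(2)·0.9820^3·0.1890^1 = -0.438383
  k=1: (−1)^2·4.8990/(2)·0.9820^1·0.1890^3 = +0.016241
d^2_{0,-1}(0.3803) = -0.438383 +0.016241 = -0.422143
Attach z-rotation phases: D = e^{-i(0)(0.2718)}·(-0.422143)·e^{-i(-1)(5.8848)} = -0.389084+0.163762i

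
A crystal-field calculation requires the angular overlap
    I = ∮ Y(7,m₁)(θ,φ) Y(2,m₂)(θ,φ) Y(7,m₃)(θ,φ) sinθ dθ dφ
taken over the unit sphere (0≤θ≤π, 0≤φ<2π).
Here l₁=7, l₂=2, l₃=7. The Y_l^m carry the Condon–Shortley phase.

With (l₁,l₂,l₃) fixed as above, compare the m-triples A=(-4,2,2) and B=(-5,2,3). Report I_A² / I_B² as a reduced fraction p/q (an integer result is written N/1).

25/18

Same 7,2,7: normalisation and zero-m 3j drop out of the ratio.
A: Δ: 2! 12! 2! / 17! → 1/185640; sum: t=2:+1/8709120 = 1/8709120; 3j²(7 2 7; -4 2 2) = Δ·Π!·Σ² = 55/3094  (sign -1)
B: Δ: 2! 12! 2! / 17! → 1/185640; sum: t=2:+1/29030400 = 1/29030400; 3j²(7 2 7; -5 2 3) = Δ·Π!·Σ² = 99/7735  (sign +1)
I_A²/I_B² = (55/3094)/(99/7735) = 25/18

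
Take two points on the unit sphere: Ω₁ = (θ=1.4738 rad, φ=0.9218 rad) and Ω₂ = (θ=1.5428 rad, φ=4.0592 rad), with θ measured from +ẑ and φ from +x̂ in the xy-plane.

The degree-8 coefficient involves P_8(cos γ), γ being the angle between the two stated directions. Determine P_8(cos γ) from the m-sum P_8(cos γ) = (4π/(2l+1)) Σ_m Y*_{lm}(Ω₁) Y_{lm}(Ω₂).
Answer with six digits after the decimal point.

0.737506

Term-by-term m-sum for l=8 (normalisation 4π/17 = 0.739198):
  m=-8: Y*=0.22903 + 0.44037j  Y=0.25223 - 0.44764j  product 0.25490 + 0.00855j
  m=-7: Y*=0.19042 + 0.03257j  Y=-0.05699 + 0.00804j  product -0.01111 - 0.00033j
  m=-6: Y*=-0.22956 + 0.21489j  Y=-0.26447 - 0.26035j  product 0.11666 + 0.00294j
  m=-5: Y*=0.02270 + 0.21875j  Y=-0.00842 + 0.06736j  product -0.01493 - 0.00031j
  m=-4: Y*=-0.21620 - 0.13125j  Y=-0.28569 + 0.16695j  product 0.08368 + 0.00140j
  m=-3: Y*=-0.21406 + 0.08456j  Y=0.06734 + 0.02758j  product -0.01675 - 0.00021j
  m=-2: Y*=0.06052 - 0.21631j  Y=0.08206 + 0.30308j  product 0.07052 + 0.00059j
  m=-1: Y*=-0.14139 - 0.18637j  Y=0.04550 - 0.05945j  product -0.01751 - 0.00007j
  m=+0: Y*=0.21611 + 0.00000j  Y=0.30910 + 0.00000j  product 0.06680 + 0.00000j
  m=+1: Y*=0.14139 - 0.18637j  Y=-0.04550 - 0.05945j  product -0.01751 + 0.00007j
  m=+2: Y*=0.06052 + 0.21631j  Y=0.08206 - 0.30308j  product 0.07052 - 0.00059j
  m=+3: Y*=0.21406 + 0.08456j  Y=-0.06734 + 0.02758j  product -0.01675 + 0.00021j
  m=+4: Y*=-0.21620 + 0.13125j  Y=-0.28569 - 0.16695j  product 0.08368 - 0.00140j
  m=+5: Y*=-0.02270 + 0.21875j  Y=0.00842 + 0.06736j  product -0.01493 + 0.00031j
  m=+6: Y*=-0.22956 - 0.21489j  Y=-0.26447 + 0.26035j  product 0.11666 - 0.00294j
  m=+7: Y*=-0.19042 + 0.03257j  Y=0.05699 + 0.00804j  product -0.01111 + 0.00033j
  m=+8: Y*=0.22903 - 0.44037j  Y=0.25223 + 0.44764j  product 0.25490 - 0.00855j
Accumulated sum 0.99771 + 0.00000j; after 4π/(2l+1) scaling, 0.73751 + 0.00000j ⇒ P_8 = 0.737506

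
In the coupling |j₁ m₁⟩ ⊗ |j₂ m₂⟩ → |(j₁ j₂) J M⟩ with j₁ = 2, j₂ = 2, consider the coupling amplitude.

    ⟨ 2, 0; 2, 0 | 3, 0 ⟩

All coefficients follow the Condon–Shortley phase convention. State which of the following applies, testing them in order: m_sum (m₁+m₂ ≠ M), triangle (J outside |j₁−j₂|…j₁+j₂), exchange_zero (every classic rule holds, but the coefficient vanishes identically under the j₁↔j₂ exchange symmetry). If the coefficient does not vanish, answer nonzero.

exchange_zero

m-sum: m₁+m₂ = 0+0 = 0, M = 0  ✓
triangle: |j₁−j₂| = 0 ≤ J = 3 ≤ j₁+j₂ = 4  ✓
exchange: j₁=j₂ and m₁=m₂, and (−1)^(j₁+j₂−J) = (−1)^1 = −1 forces ⟨j₁m₁;j₂m₂|JM⟩ = −⟨j₂m₂;j₁m₁|JM⟩ = −⟨j₁m₁;j₂m₂|JM⟩ ⇒ the coefficient vanishes identically
Racah sum check: Σ_k collapses to 0 ⇒ CG = 0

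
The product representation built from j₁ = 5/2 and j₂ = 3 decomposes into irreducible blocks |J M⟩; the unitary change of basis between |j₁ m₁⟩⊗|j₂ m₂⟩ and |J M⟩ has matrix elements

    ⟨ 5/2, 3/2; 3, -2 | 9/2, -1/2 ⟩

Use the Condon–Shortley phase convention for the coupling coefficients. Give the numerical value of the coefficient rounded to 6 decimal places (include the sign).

+0.510355

triangle: 1!*4!*5!/11! = 2880/39916800
(j±m)!: 4!*1!*1!*5!*4!*5! = 8294400
prefactor² = (2J+1)*Δ*N² = 460800/77
  k=0: +1/(0!*1!*1!*1!*3!*4!) = 1/144
  k=1: −1/(1!*0!*0!*0!*4!*5!) = -1/2880
Σ = 19/2880  ⇒  CG² = 460800/77*(19/2880)² = 361/1386
CG = +√(361/1386) = +0.510355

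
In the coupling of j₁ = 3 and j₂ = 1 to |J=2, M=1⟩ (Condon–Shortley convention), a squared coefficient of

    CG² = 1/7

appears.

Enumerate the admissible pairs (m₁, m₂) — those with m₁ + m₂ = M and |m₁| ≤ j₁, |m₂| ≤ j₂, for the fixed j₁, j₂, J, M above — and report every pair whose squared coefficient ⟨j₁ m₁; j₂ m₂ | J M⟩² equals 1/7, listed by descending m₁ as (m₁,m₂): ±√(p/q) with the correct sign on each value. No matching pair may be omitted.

Admissible pairs with m₁+m₂ = M = 1: (0,1), (1,0), (2,-1)
  (m₁,m₂)=(2,-1): CG² = 10/21, CG = +√(10/21)
  (m₁,m₂)=(1,0): CG² = 8/21, CG = −√(8/21)
  (m₁,m₂)=(0,1): CG² = 1/7, CG = +√(1/7)   ← matches the target
Pairs with CG² = 1/7: (0,1): +√(1/7)

(0,1): +√(1/7)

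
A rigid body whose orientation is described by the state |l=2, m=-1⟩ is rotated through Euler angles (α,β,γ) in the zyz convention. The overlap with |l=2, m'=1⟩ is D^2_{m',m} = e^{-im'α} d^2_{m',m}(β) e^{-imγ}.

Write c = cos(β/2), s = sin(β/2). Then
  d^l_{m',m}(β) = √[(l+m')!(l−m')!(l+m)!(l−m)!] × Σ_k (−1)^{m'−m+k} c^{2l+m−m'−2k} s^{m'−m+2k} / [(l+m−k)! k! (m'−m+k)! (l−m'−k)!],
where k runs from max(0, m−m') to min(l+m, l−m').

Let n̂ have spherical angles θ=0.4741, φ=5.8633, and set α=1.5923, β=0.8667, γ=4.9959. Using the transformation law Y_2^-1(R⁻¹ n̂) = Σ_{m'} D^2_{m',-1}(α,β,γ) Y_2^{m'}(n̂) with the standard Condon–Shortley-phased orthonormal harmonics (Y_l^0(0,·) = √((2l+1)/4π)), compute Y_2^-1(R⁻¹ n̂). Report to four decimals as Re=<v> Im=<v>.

Re=0.0565 Im=0.2930

Need the full column D^2_{m',-1} for m'=−2..2 at α=1.5923, β=0.8667, γ=4.9959.
cos(β/2)=0.907564, sin(β/2)=0.419913
d^2_{-2,-1}: single k=1 term ⇒ +0.627801;  D = -0.201365+0.594631i
d^2_{-1,-1}: k∈[0..1] ⇒ +0.678437 -0.435708 = +0.242729;  D = +0.231525+0.072893i
d^2_{0,-1}: k∈[0..1] ⇒ -0.768896 +0.164601 = -0.604295;  D = -0.169038+0.580171i
d^2_{1,-1}: k∈[0..1] ⇒ +0.435708 -0.031091 = +0.404617;  D = -0.390808-0.104804i
d^2_{2,-1}: single k=0 term ⇒ -0.134396;  D = +0.032012-0.130528i
Y_2^{m'}(θ=0.4741,φ=5.8633) and Σ D·Y over m':
  (-0.2014+0.5946i)·(+0.0538+0.0599i)  (+0.2315+0.0729i)·(+0.2865+0.1279i)  (-0.1690+0.5802i)·(+0.4336+0.0000i)  (-0.3908-0.1048i)·(-0.2865+0.1279i)  (+0.0320-0.1305i)·(+0.0538-0.0599i)
Y_2^-1(R⁻¹ n̂) = +0.056546+0.293047i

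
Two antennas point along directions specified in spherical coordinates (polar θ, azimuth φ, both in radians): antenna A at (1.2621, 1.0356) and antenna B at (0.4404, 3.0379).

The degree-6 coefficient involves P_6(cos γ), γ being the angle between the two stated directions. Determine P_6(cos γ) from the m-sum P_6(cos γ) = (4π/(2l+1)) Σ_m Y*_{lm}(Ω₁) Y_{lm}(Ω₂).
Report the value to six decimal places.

Summing Y*_{l m}(θ₁,φ₁)·Y_{l m}(θ₂,φ₂) over m ∈ [−6, 6]; prefactor 4π/(2·6+1) = 0.966644:
  [-6]  conj(Y_{6,-6})(Ω₁) = +0.360405-0.025119i ; Y_{6,-6}(Ω₂) = +0.002356+0.001690i ; Δ = +0.000892+0.000550i
  [-5]  conj(Y_{6,-5})(Ω₁) = +0.179181-0.356610i ; Y_{6,-5}(Ω₂) = -0.018512-0.010562i ; Δ = -0.007083+0.004709i
  [-4]  conj(Y_{6,-4})(Ω₁) = -0.002435-0.003799i ; Y_{6,-4}(Ω₂) = +0.086284+0.037992i ; Δ = -0.000066-0.000420i
  [-3]  conj(Y_{6,-3})(Ω₁) = +0.339456-0.011815i ; Y_{6,-3}(Ω₂) = -0.260794-0.083849i ; Δ = -0.089519-0.025382i
  [-2]  conj(Y_{6,-2})(Ω₁) = +0.053944-0.098649i ; Y_{6,-2}(Ω₂) = +0.484610+0.101967i ; Δ = +0.036201-0.042306i
  [-1]  conj(Y_{6,-1})(Ω₁) = +0.152776+0.257668i ; Y_{6,-1}(Ω₂) = -0.402542-0.041891i ; Δ = -0.050705-0.110122i
  [+0]  conj(Y_{6,0})(Ω₁) = +0.139205-0.000000i ; Y_{6,0}(Ω₂) = -0.218262+0.000000i ; Δ = -0.030383+0.000000i
  [+1]  conj(Y_{6,1})(Ω₁) = -0.152776+0.257668i ; Y_{6,1}(Ω₂) = +0.402542-0.041891i ; Δ = -0.050705+0.110122i
  [+2]  conj(Y_{6,2})(Ω₁) = +0.053944+0.098649i ; Y_{6,2}(Ω₂) = +0.484610-0.101967i ; Δ = +0.036201+0.042306i
  [+3]  conj(Y_{6,3})(Ω₁) = -0.339456-0.011815i ; Y_{6,3}(Ω₂) = +0.260794-0.083849i ; Δ = -0.089519+0.025382i
  [+4]  conj(Y_{6,4})(Ω₁) = -0.002435+0.003799i ; Y_{6,4}(Ω₂) = +0.086284-0.037992i ; Δ = -0.000066+0.000420i
  [+5]  conj(Y_{6,5})(Ω₁) = -0.179181-0.356610i ; Y_{6,5}(Ω₂) = +0.018512-0.010562i ; Δ = -0.007083-0.004709i
  [+6]  conj(Y_{6,6})(Ω₁) = +0.360405+0.025119i ; Y_{6,6}(Ω₂) = +0.002356-0.001690i ; Δ = +0.000892-0.000550i
Total Σ_m = -0.250944-0.000000i. Multiply by 0.966644: -0.242574-0.000000i. P_6(cos γ) = -0.242574

-0.242574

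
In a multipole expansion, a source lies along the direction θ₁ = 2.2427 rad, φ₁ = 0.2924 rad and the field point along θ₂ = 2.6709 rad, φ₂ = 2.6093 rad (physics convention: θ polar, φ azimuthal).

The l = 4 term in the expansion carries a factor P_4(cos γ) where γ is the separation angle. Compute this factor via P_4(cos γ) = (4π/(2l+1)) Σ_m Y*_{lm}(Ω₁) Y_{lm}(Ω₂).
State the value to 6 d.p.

0.048039

Expand P_4 via completeness: Σ_{m} conj(Y_{4,m}) at Ω₁ times Y_{4,m} at Ω₂ —
  term(m=-4) = (-0.003070, -0.000486)   from Y*(Ω₁)=(0.064838, 0.152847), Y(Ω₂)=(-0.009917, 0.015875)
  term(m=-3) = (0.030521, -0.024057)   from Y*(Ω₁)=(-0.238784, -0.287207), Y(Ω₂)=(-0.002713, 0.104013)
  term(m=-2) = (-0.008642, 0.109744)   from Y*(Ω₁)=(0.292559, 0.193689), Y(Ω₂)=(0.152128, 0.274403)
  term(m=-1) = (0.022032, 0.023835)   from Y*(Ω₁)=(0.063484, 0.019110), Y(Ω₂)=(0.421843, 0.248466)
  term(m=+0) = (-0.047277, -0.000000)   from Y*(Ω₁)=(-0.356441, -0.000000), Y(Ω₂)=(0.132636, 0.000000)
  term(m=+1) = (0.022032, -0.023835)   from Y*(Ω₁)=(-0.063484, 0.019110), Y(Ω₂)=(-0.421843, 0.248466)
  term(m=+2) = (-0.008642, -0.109744)   from Y*(Ω₁)=(0.292559, -0.193689), Y(Ω₂)=(0.152128, -0.274403)
  term(m=+3) = (0.030521, 0.024057)   from Y*(Ω₁)=(0.238784, -0.287207), Y(Ω₂)=(0.002713, 0.104013)
  term(m=+4) = (-0.003070, 0.000486)   from Y*(Ω₁)=(0.064838, -0.152847), Y(Ω₂)=(-0.009917, -0.015875)
Total Σ_m = (0.034405, 0.000000). Multiply by 1.396263: (0.048039, 0.000000). P_4(cos γ) = 0.048039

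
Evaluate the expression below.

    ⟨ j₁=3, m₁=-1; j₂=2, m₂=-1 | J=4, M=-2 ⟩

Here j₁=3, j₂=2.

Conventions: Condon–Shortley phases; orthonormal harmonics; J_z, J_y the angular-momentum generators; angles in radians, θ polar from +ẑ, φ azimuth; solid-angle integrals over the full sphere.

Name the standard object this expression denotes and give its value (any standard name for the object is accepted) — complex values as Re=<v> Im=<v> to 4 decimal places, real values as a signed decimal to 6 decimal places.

Clebsch–Gordan coefficient, +√(1/28) ≈ +0.188982

This is a Clebsch–Gordan (vector-coupling) coefficient.
√[9·1!5!3!/10! · 2!4!1!3!2!6!] = √(5184/7)
  +(−1)^0/∏(0,1,4,1,1,2)! = 1/48  (running 1/48)
  +(−1)^1/∏(1,0,3,0,2,3)! = -1/72  (running 1/144)
⟨..|..⟩ = √(5184/7)·(1/144) = +0.188982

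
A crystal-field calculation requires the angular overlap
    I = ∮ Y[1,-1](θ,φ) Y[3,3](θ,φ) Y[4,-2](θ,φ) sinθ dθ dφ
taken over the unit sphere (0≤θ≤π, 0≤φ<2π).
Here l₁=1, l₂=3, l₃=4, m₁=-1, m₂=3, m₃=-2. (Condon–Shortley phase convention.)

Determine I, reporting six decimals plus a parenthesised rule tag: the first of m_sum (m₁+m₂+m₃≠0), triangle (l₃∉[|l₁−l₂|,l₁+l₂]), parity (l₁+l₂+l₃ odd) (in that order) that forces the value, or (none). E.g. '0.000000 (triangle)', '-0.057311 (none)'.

0.061558 (none)

Rules hold: Σm=0, L=8 even, 2≤4≤4.
N = 3·7·9 = 189
Δ = 0!·2!·6!/9! = 1/252
Racah Σ t=0..0: t=0:+1/36 = 1/36
⇒ 3j(1 3 4; 0 0 0)² = 4/63, sgn +1
Racah Σ t=0..0: t=0:+1/1440 = 1/1440
⇒ 3j(1 3 4; -1 3 -2)² = 1/252, sgn +1
4πI² = N·(3j₀)²·(3jₘ)² = 1/21
I = +1·√(0.047619/4π) = 0.06155813
No selection rule forces the value: the integral is nonzero (none).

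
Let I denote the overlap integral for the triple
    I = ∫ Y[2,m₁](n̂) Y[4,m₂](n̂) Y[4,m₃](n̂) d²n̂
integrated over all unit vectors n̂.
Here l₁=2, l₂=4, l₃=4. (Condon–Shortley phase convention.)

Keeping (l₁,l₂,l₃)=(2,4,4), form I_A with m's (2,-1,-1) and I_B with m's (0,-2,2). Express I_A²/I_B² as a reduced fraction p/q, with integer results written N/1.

75/8

Shared (l₁,l₂,l₃)=(2,4,4): N and (l;000)² cancel in I_A²/I_B².
A: Δ = 2!·2!·6!/11! = 1/13860; Racah Σ t=0..0: t=0:+1/144 = 1/144; ⇒ 3j(2 4 4; 2 -1 -1)² = 10/231, sgn -1
B: Δ = 2!·2!·6!/11! = 1/13860; Racah Σ t=0..2: t=0:+1/192 t=1:−1/120 t=2:+1/2880 = -1/360; ⇒ 3j(2 4 4; 0 -2 2)² = 16/3465, sgn -1
I_A²/I_B² = (10/231)/(16/3465) = 75/8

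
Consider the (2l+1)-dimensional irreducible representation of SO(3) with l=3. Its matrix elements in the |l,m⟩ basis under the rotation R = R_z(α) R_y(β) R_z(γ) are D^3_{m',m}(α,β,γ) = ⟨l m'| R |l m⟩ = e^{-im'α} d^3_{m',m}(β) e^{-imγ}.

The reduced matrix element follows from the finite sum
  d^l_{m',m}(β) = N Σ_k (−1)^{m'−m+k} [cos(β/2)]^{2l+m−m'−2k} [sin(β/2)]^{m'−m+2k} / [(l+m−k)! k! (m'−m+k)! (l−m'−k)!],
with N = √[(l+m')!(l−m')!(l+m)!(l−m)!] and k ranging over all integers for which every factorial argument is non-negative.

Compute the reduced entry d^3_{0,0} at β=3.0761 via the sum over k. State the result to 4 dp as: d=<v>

d^3_{0,0}(β=3.0761) via the finite sum:
c=cos(3.076100/2)=0.032740, s=sin(3.076100/2)=0.999464; N=√[6·6·6·6]=36.000000
k: max(0,(0)−(0))=0 … min(3+(0),3−(0))=3
  k=0: (−1)^0·36.0000/(36)·0.0327^6·0.9995^0 = +0.000000
  k=1: (−1)^1·36.0000/(4)·0.0327^4·0.9995^2 = -0.000010
  k=2: (−1)^2·36.0000/(4)·0.0327^2·0.9995^4 = +0.009627
  k=3: (−1)^3·36.0000/(36)·0.0327^0·0.9995^6 = -0.996788
d^3_{0,0}(3.0761) = +0.000000 -0.000010 +0.009627 -0.996788 = -0.987171

d=-0.9872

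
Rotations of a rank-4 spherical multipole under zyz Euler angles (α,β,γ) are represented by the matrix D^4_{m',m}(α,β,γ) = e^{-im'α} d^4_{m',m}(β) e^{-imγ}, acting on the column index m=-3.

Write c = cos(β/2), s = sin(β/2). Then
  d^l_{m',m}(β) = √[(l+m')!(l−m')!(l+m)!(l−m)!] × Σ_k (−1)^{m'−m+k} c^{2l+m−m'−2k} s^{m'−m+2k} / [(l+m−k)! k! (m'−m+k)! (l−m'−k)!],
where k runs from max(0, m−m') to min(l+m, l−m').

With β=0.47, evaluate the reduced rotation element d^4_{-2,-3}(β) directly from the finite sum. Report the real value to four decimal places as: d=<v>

d=-0.5935

d^4_{-2,-3}(β=0.4700) via the finite sum:
c=cos(0.470000/2)=0.972514, s=sin(0.470000/2)=0.232843; N=√[2·720·1·5040]=2693.993318
k: max(0,(-3)−(-2))=0 … min(4+(-3),4−(-2))=1
  k=0: (−1)^1·2693.9933/(720)·0.9725^7·0.2328^1 = -0.716802
  k=1: (−1)^2·2693.9933/(240)·0.9725^5·0.2328^3 = +0.123269
d^4_{-2,-3}(0.4700) = -0.716802 +0.123269 = -0.593533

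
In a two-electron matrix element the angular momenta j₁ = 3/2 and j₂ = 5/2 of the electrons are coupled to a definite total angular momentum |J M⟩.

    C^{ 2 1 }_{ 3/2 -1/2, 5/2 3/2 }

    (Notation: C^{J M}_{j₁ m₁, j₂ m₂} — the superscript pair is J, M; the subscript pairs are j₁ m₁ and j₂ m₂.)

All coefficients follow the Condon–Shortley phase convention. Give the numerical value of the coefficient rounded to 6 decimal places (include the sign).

√[5·2!1!3!/7! · 1!2!4!1!3!1!] = √(24/7)
  +(−1)^1/∏(1,1,1,3,0,0)! = -1/6  (running -1/6)
  +(−1)^2/∏(2,0,0,2,1,1)! = 1/4  (running 1/12)
⟨..|..⟩ = √(24/7)·(1/12) = +0.154303

+0.154303  (= +√(1/42))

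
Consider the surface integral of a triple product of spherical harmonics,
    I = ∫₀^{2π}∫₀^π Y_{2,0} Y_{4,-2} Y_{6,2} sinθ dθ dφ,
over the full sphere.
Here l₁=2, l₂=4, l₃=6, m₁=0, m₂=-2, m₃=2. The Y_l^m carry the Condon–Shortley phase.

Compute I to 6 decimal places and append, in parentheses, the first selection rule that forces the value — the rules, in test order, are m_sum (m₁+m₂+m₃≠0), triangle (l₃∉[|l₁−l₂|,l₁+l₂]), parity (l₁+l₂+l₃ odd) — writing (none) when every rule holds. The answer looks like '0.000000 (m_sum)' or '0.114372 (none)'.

0.206144 (none)

m-sum 0 ✓  L=12 even ✓  2≤6≤6 ✓
Π(2lᵢ+1) = 5×9×13 = 585
triangle coeff Δ(2,4,6) = 1/6435
Σ_t [0,0]: t=0:+1/2304 = 1/2304
(3j)²=5/143 [(2 4 6; 0 0 0)], sign=+1
Σ_t [0,0]: t=0:+1/5760 = 1/5760
(3j)²=56/2145 [(2 4 6; 0 -2 2)], sign=+1
⇒ 4πI² = 840/1573
I = (+1)√(840/1573/(4π)) = 0.20614383
No selection rule forces the value: the integral is nonzero (none).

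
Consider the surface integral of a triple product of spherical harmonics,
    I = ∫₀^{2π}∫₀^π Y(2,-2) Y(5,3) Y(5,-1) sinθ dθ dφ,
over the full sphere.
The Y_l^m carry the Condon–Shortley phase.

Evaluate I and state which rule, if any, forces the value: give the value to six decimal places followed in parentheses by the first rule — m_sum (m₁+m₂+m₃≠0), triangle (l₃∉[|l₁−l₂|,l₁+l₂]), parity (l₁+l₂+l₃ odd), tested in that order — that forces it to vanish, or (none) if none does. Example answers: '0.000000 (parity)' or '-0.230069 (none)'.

0.171169 (none)

Rules hold: Σm=0, L=12 even, 3≤5≤7.
N = 5·11·11 = 605
Δ = 2!·2!·8!/13! = 1/38610
Racah Σ t=0..2: t=0:+1/2880 t=1:−1/576 t=2:+1/2880 = -1/960
⇒ 3j(2 5 5; 0 0 0)² = 10/429, sgn +1
Racah Σ t=2..2: t=2:+1/5760 = 1/5760
⇒ 3j(2 5 5; -2 3 -1)² = 56/2145, sgn +1
4πI² = N·(3j₀)²·(3jₘ)² = 560/1521
I = +1·√(0.368179/4π) = 0.17116875
No selection rule forces the value: the integral is nonzero (none).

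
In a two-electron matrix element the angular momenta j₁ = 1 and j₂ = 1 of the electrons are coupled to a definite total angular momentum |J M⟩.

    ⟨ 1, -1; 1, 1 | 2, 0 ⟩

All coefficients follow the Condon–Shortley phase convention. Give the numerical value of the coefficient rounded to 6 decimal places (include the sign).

+√(1/6) = +0.408248

triangle: 0!*2!*2!/5! = 4/120
(j±m)!: 0!*2!*2!*0!*2!*2! = 16
prefactor² = (2J+1)*Δ*N² = 8/3
  k=0: +1/(0!*0!*2!*2!*0!*0!) = 1/4
Σ = 1/4  ⇒  CG² = 8/3*(1/4)² = 1/6
CG = +√(1/6) = +0.408248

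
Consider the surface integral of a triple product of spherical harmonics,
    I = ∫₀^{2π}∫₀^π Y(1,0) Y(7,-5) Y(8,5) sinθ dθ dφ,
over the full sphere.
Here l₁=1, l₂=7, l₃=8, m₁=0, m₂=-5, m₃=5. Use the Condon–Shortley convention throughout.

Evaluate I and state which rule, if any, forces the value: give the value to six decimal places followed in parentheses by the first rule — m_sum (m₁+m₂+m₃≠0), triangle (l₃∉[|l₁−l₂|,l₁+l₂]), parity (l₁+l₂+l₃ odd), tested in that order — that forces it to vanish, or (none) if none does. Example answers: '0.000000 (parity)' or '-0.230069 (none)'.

-0.191081 (none)

Checks pass: Σm=0; 16 even; l₃=8∈[6,8].
(2·1+1)(2·7+1)(2·8+1) = 765
Δ: 0! 2! 14! / 17! → 1/2040
sum: t=0:+1/25401600 = 1/25401600
3j²(1 7 8; 0 0 0) = Δ·Π!·Σ² = 8/255  (sign +1)
sum: t=0:+1/958003200 = 1/958003200
3j²(1 7 8; 0 -5 5) = Δ·Π!·Σ² = 13/680  (sign -1)
combine: 4πI² = 765·8/255·13/680 = 39/85
take √, sign -1: I = -0.19108118
No selection rule forces the value: the integral is nonzero (none).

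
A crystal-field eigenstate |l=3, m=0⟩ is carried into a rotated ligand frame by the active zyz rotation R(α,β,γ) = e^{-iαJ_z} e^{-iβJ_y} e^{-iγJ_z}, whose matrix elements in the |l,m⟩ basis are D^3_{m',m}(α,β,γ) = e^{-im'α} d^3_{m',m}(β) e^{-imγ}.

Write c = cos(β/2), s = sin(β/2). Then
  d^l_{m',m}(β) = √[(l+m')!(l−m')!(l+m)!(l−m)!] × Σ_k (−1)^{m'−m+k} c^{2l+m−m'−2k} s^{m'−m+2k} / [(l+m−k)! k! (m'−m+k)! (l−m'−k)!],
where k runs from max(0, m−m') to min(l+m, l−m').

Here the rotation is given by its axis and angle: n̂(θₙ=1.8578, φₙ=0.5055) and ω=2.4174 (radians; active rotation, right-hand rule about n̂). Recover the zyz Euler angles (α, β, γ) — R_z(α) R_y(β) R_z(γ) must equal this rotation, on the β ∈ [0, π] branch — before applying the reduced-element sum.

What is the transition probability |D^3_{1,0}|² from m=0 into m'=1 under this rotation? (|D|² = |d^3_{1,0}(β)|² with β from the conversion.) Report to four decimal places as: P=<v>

Axis–angle → zyz. n̂ = (sinθₙcosφₙ, sinθₙsinφₙ, cosθₙ) = (+0.839145, +0.464438, -0.283080), ω = 2.4174.
R = I cosω + sinω [n̂]ₓ + (1−cosω) n̂n̂ᵀ gives
  R = [+0.482572, +0.869201, -0.107770; +0.494103, -0.371764, -0.785910; -0.723178, +0.326009, -0.608877]
β = atan2(√(R₁₃²+R₂₃²), R₃₃) = 2.225441; α = atan2(R₂₃, R₁₃) mod 2π = 4.576111; γ = atan2(R₃₂, −R₃₁) mod 2π = 0.423519
Split into d^3_{1,0}(β=2.2254) × two z-phases.
Half-angle: c=0.442223, s=0.896905. N=√(24·2·6·6)=41.569219
The bounds max(0,m−m')=0 and min(l+m,l−m')=2 give 3 terms
  k=0: (−1)^1·41.5692/(12)·0.4422^5·0.8969^1 = -0.052547
  k=1: (−1)^2·41.5692/(4)·0.4422^3·0.8969^3 = +0.648449
  k=2: (−1)^3·41.5692/(12)·0.4422^1·0.8969^5 = -0.889128
d^3_{1,0}(2.2254) = -0.052547 +0.648449 -0.889128 = -0.293226
|D^3_{1,0}|² = |d^3_{1,0}(β)|² = (-0.293226)² = 0.085981 (the z-rotation phases have unit modulus)

P=0.0860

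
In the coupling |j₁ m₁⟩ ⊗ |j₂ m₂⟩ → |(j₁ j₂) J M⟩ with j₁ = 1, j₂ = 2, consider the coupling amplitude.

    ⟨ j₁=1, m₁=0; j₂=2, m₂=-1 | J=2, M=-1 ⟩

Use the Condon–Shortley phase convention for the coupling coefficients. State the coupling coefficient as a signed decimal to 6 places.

triangle: 1!×1!×3!/6! = 6/720
(j±m)!: 1!×1!×1!×3!×1!×3! = 36
prefactor² = (2J+1)×Δ×N² = 3/2
  k=0: +1/(0!×1!×1!×1!×0!×2!) = 1/2
  k=1: −1/(1!×0!×0!×0!×1!×3!) = -1/6
Σ = 1/3  ⇒  CG² = 3/2×(1/3)² = 1/6
CG = +√(1/6) = +0.408248

+√(1/6) ≈ +0.408248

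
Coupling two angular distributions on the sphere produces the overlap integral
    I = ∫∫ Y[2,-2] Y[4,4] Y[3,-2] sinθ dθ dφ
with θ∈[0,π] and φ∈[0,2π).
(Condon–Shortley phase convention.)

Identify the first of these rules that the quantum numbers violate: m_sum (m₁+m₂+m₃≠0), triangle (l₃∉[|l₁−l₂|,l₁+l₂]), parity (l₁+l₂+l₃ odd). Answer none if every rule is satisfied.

parity

m₁+m₂+m₃ = -2 + 4 − 2 = 0  ✓
triangle: |2−4|=2 ≤ l₃=3 ≤ 2+4=6  ✓
parity: l₁+l₂+l₃ = 9 is odd  ✗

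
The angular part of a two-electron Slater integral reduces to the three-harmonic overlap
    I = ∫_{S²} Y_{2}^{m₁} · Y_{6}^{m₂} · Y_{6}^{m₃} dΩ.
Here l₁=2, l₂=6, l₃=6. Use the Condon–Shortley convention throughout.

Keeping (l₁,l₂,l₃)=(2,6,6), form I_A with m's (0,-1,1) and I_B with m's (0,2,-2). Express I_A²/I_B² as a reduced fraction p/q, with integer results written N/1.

169/100

l's match ⇒ only the (l;m) 3-j factors differ between A and B.
A: triangle coeff Δ(2,6,6) = 1/90090; Σ_t [0,2]: t=0:+1/57600 t=1:−1/17280 t=2:+1/120960 = -13/403200; (3j)²=13/770 [(2 6 6; 0 -1 1)], sign=+1
B: triangle coeff Δ(2,6,6) = 1/90090; Σ_t [0,2]: t=0:+1/322560 t=1:−1/30240 t=2:+1/69120 = -1/64512; (3j)²=10/1001 [(2 6 6; 0 2 -2)], sign=-1
I_A²/I_B² = (13/770)/(10/1001) = 169/100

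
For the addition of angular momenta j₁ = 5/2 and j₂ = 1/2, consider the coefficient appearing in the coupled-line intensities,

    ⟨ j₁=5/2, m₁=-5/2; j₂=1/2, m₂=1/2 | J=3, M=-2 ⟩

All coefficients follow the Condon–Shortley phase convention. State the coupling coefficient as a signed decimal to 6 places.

+0.408248  (= +√(1/6))

triangle: 0!·5!·1!/7! = 120/5040
(j±m)!: 0!·5!·1!·0!·1!·5! = 14400
prefactor² = (2J+1)·Δ·N² = 2400
  k=0: +1/(0!·0!·5!·1!·0!·0!) = 1/120
Σ = 1/120  ⇒  CG² = 2400·(1/120)² = 1/6
CG = +√(1/6) = +0.408248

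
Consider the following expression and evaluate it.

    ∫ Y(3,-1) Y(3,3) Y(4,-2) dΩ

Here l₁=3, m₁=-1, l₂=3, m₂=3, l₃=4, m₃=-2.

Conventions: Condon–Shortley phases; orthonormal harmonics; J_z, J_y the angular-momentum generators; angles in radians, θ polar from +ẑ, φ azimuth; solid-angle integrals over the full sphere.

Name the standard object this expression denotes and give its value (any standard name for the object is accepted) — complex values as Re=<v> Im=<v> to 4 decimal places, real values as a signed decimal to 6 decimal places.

Gaunt coefficient, -0.188451

This is a Gaunt coefficient — the integral of a triple product of spherical harmonics over the sphere.
Rules hold: Σm=0, L=10 even, 0≤4≤6.
N = 7·7·9 = 441
Δ = 2!·4!·4!/11! = 1/34650
Racah Σ t=0..2: t=0:+1/72 t=1:−1/16 t=2:+1/72 = -5/144
⇒ 3j(3 3 4; 0 0 0)² = 2/77, sgn -1
Racah Σ t=2..2: t=2:+1/192 = 1/192
⇒ 3j(3 3 4; -1 3 -2)² = 3/77, sgn +1
4πI² = N·(3j₀)²·(3jₘ)² = 54/121
I = -1·√(0.446281/4π) = -0.18845135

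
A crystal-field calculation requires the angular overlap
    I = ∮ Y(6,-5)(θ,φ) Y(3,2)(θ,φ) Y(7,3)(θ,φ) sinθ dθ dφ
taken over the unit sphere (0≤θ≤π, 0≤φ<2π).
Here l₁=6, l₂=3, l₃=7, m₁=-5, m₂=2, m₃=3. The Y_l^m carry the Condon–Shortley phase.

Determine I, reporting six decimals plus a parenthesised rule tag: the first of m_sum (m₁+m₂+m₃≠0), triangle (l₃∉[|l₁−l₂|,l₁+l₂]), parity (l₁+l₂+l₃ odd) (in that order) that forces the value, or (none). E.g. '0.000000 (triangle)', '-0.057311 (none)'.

Checks pass: Σm=0; 16 even; l₃=7∈[3,9].
(2·6+1)(2·3+1)(2·7+1) = 1365
Δ: 2! 10! 4! / 17! → 1/2042040
sum: t=0:+1/207360 t=1:−1/57600 t=2:+1/207360 = -1/129600
3j²(6 3 7; 0 0 0) = Δ·Π!·Σ² = 168/12155  (sign +1)
sum: t=1:−1/87091200 t=2:+1/4354560 = 19/87091200
3j²(6 3 7; -5 2 3) = Δ·Π!·Σ² = 361/37128  (sign +1)
combine: 4πI² = 1365·168/12155·361/37128 = 7581/41327
take √, sign +1: I = 0.12082071
No selection rule forces the value: the integral is nonzero (none).

0.120821 (none)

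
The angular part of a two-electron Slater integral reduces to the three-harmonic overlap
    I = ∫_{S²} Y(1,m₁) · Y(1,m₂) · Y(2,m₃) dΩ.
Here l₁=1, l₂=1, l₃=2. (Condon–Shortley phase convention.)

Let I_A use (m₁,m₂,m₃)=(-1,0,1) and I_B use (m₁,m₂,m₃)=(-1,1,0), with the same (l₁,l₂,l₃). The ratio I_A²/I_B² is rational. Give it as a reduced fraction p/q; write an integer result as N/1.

l's match ⇒ only the (l;m) 3-j factors differ between A and B.
A: triangle coeff Δ(1,1,2) = 1/30; Σ_t [0,0]: t=0:+1/2 = 1/2; (3j)²=1/10 [(1 1 2; -1 0 1)], sign=-1
B: triangle coeff Δ(1,1,2) = 1/30; Σ_t [0,0]: t=0:+1/4 = 1/4; (3j)²=1/30 [(1 1 2; -1 1 0)], sign=+1
I_A²/I_B² = (1/10)/(1/30) = 3/1

3/1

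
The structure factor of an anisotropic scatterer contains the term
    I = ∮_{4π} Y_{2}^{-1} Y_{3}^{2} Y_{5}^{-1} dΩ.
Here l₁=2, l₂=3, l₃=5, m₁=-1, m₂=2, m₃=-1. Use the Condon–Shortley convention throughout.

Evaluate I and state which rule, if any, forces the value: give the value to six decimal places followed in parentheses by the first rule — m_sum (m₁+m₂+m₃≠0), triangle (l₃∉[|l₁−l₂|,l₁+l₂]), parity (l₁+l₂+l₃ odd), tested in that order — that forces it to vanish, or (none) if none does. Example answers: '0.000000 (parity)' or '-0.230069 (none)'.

Rules hold: Σm=0, L=10 even, 1≤5≤5.
N = 5·7·11 = 385
Δ = 0!·4!·6!/11! = 1/2310
Racah Σ t=0..0: t=0:+1/144 = 1/144
⇒ 3j(2 3 5; 0 0 0)² = 10/231, sgn -1
Racah Σ t=0..0: t=0:+1/720 = 1/720
⇒ 3j(2 3 5; -1 2 -1)² = 4/385, sgn +1
4πI² = N·(3j₀)²·(3jₘ)² = 40/231
I = -1·√(0.17316/4π) = -0.11738675
No selection rule forces the value: the integral is nonzero (none).

-0.117387 (none)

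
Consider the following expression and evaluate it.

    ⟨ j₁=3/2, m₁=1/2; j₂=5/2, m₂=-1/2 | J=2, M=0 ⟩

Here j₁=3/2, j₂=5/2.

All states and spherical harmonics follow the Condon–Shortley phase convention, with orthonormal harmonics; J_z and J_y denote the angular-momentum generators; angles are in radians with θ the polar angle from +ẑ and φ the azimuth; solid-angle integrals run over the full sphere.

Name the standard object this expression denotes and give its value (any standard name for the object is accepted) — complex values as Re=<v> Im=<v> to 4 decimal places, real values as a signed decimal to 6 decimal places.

This is a Clebsch–Gordan (vector-coupling) coefficient.
√[5·2!1!3!/7! · 2!1!2!3!2!2!] = √(8/7)
  +(−1)^0/∏(0,2,1,2,0,1)! = 1/4  (running 1/4)
  +(−1)^1/∏(1,1,0,1,1,2)! = -1/2  (running -1/4)
⟨..|..⟩ = √(8/7)·(-1/4) = -0.267261

Clebsch–Gordan coefficient, −√(1/14) ≈ -0.267261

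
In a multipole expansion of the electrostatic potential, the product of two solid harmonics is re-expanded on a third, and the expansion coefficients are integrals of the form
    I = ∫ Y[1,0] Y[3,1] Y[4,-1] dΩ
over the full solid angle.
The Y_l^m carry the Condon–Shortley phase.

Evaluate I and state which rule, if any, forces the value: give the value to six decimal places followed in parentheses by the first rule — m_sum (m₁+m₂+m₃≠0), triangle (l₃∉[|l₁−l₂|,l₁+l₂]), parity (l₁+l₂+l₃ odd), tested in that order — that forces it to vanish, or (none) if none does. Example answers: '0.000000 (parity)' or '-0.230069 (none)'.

-0.238414 (none)

m-sum 0 ✓  L=8 even ✓  2≤4≤4 ✓
Π(2lᵢ+1) = 3×7×9 = 189
triangle coeff Δ(1,3,4) = 1/252
Σ_t [0,0]: t=0:+1/36 = 1/36
(3j)²=4/63 [(1 3 4; 0 0 0)], sign=+1
Σ_t [0,0]: t=0:+1/48 = 1/48
(3j)²=5/84 [(1 3 4; 0 1 -1)], sign=-1
⇒ 4πI² = 5/7
I = (-1)√(5/7/(4π)) = -0.23841361
No selection rule forces the value: the integral is nonzero (none).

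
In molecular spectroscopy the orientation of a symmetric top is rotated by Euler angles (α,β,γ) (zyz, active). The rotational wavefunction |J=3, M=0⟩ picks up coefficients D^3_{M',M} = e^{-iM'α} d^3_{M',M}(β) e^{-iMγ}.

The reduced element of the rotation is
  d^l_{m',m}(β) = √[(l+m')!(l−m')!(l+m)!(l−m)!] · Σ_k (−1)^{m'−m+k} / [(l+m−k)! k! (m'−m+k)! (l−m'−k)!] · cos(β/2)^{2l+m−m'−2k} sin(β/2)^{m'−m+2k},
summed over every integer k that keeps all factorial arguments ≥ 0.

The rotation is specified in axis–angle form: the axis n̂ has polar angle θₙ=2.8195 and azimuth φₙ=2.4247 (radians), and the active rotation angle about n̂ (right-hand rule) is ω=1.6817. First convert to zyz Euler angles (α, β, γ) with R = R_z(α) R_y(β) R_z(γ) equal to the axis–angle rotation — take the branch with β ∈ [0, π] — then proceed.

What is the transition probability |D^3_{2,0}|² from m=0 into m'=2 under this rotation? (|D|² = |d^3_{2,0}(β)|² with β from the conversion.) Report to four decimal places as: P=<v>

Axis–angle → zyz. n̂ = (sinθₙcosφₙ, sinθₙsinφₙ, cosθₙ) = (-0.238633, +0.207989, -0.948575), ω = 1.6817.
R = I cosω + sinω [n̂]ₓ + (1−cosω) n̂n̂ᵀ gives
  R = [-0.047428, +0.887621, +0.458126; -0.997874, -0.062629, +0.018038; +0.044703, -0.456296, +0.888704]
β = atan2(√(R₁₃²+R₂₃²), R₃₃) = 0.476285; α = atan2(R₂₃, R₁₃) mod 2π = 0.039353; γ = atan2(R₃₂, −R₃₁) mod 2π = 4.614731
D^3_{2,0}(0.0394,0.4763,4.6147) = e^{-i·2·0.0394}·d^3_{2,0}(0.4763)·e^{-i·0·4.6147}. Compute d first:
With c≡cos(β/2)=0.971778 and s≡sin(β/2)=0.235898, N=[120·1·6·6]^{1/2}=65.726707
k∈{0,1} keeps every argument non-negative
  k=0: (−1)^2·65.7267/(12)·0.9718^4·0.2359^2 = +0.271817
  k=1: (−1)^3·65.7267/(12)·0.9718^2·0.2359^4 = -0.016017
d^3_{2,0}(0.4763) = +0.271817 -0.016017 = +0.255800
|D^3_{2,0}|² = |d^3_{2,0}(β)|² = (+0.255800)² = 0.065434 (the z-rotation phases have unit modulus)

P=0.0654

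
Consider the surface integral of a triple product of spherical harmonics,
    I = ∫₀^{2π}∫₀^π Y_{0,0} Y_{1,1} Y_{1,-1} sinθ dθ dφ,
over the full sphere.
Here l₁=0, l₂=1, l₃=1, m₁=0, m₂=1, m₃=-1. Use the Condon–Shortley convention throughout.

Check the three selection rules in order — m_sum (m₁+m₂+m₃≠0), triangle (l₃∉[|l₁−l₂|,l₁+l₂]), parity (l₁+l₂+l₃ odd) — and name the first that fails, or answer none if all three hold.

azimuthal sum: 0 + 1 − 1 = 0  ✓
1 ≤ 1 ≤ 1 (triangle on l)  ✓
L = 0 + 1 + 1 = 2 (even)  ✓

none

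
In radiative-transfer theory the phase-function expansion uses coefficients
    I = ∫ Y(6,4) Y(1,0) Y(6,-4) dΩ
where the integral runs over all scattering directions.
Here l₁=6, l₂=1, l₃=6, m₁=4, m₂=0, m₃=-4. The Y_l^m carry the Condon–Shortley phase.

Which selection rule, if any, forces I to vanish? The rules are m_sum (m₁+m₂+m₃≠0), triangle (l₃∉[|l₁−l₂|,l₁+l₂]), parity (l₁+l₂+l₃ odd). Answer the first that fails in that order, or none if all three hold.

parity

m₁+m₂+m₃ = 4 + 0 − 4 = 0  ✓
triangle: |6−1|=5 ≤ l₃=6 ≤ 6+1=7  ✓
parity: l₁+l₂+l₃ = 13 is odd  ✗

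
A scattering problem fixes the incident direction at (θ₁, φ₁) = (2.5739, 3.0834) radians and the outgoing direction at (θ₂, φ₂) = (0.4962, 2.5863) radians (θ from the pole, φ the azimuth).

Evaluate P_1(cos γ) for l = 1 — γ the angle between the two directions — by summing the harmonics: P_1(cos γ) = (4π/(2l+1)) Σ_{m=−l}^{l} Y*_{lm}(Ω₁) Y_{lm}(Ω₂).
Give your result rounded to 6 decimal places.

-0.516455

Term-by-term m-sum for l=1 (normalisation 4π/3 = 4.188790):
  term(m=-1) = (0.026858, 0.014572)   from Y*(Ω₁)=(-0.185454, 0.010804), Y(Ω₂)=(-0.139771, -0.086715)
  term(m=+0) = (-0.177010, -0.000000)   from Y*(Ω₁)=(-0.411962, -0.000000), Y(Ω₂)=(0.429676, 0.000000)
  term(m=+1) = (0.026858, -0.014572)   from Y*(Ω₁)=(0.185454, 0.010804), Y(Ω₂)=(0.139771, -0.086715)
Total Σ_m = (-0.123295, 0.000000). Multiply by 4.188790: (-0.516455, 0.000000). P_1(cos γ) = -0.516455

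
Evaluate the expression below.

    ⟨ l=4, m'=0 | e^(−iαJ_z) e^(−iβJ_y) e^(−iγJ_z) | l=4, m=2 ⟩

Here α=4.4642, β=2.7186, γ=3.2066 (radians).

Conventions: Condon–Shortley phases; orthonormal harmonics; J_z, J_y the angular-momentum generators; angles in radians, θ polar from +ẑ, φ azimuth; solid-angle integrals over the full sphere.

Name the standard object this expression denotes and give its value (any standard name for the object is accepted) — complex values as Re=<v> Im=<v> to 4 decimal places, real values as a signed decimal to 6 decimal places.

This is a Wigner D-matrix element — the rotation-matrix element ⟨l m'| R(α,β,γ) |l m⟩ in the angular-momentum basis.
First d^4_{0,2}(β=2.7186), then the phase factors e^{-i(0)α} and e^{-i(2)γ}:
With c≡cos(β/2)=0.209923 and s≡sin(β/2)=0.977718, N=[24·24·720·2]^{1/2}=910.735966
Admissible k: 2..4 (factorial args all ≥0)
  k=2: (−1)^0·910.7360/(96)·0.2099^6·0.9777^2 = +0.000776
  k=3: (−1)^1·910.7360/(36)·0.2099^4·0.9777^4 = -0.044894
  k=4: (−1)^2·910.7360/(96)·0.2099^2·0.9777^6 = +0.365194
d^4_{0,2}(2.7186) = +0.000776 -0.044894 +0.365194 = +0.321076
Attach z-rotation phases: D = e^{-i(0)(4.4642)}·(+0.321076)·e^{-i(2)(3.2066)} = +0.318366-0.041627i

Wigner D-matrix element, Re=0.3184 Im=-0.0416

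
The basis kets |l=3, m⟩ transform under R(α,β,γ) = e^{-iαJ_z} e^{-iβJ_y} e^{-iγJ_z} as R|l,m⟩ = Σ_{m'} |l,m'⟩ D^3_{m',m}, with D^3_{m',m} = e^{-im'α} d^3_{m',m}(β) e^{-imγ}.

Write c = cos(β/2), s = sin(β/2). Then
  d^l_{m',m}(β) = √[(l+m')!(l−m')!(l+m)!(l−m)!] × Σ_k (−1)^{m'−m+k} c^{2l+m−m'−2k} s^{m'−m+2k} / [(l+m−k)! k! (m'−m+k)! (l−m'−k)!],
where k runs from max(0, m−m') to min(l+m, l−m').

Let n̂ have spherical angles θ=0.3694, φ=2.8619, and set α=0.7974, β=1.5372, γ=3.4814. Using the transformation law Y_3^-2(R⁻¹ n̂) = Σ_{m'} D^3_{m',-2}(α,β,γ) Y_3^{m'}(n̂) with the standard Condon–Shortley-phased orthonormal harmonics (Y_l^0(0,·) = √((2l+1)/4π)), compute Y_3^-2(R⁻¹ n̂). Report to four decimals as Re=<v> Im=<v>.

Re=-0.0329 Im=-0.1360

Need the full column D^3_{m',-2} for m'=−3..3 at α=0.7974, β=1.5372, γ=3.4814.
cos(β/2)=0.718885, sin(β/2)=0.695129
d^3_{-3,-2}: single k=1 term ⇒ +0.326917;  D = -0.326121+0.022793i
d^3_{-2,-2}: k∈[0..1] ⇒ +0.138024 -0.645265 = -0.507241;  D = +0.328175-0.386774i
d^3_{-1,-2}: k∈[0..1] ⇒ -0.422048 +0.789232 = +0.367184;  D = +0.034385+0.365571i
d^3_{0,-2}: k∈[0..1] ⇒ +0.706852 -0.660909 = +0.045943;  D = +0.035735+0.028875i
d^3_{1,-2}: k∈[0..1] ⇒ -0.789232 +0.368967 = -0.420265;  D = -0.417353+0.049387i
d^3_{2,-2}: k∈[0..1] ⇒ +0.603325 -0.112822 = +0.490503;  D = +0.299032-0.388809i
d^3_{3,-2}: single k=0 term ⇒ -0.285801;  D = +0.040388+0.282933i
Y_3^{m'}(θ=0.3694,φ=2.8619) and Σ D·Y over m':
  (-0.3261+0.0228i)·(-0.0131-0.0146i)  (+0.3282-0.3868i)·(+0.1053+0.0659i)  (+0.0344+0.3656i)·(-0.3755-0.1079i)  (+0.0357+0.0289i)·(+0.4692+0.0000i)  (-0.4174+0.0494i)·(+0.3755-0.1079i)  (+0.2990-0.3888i)·(+0.1053-0.0659i)  (+0.0404+0.2829i)·(+0.0131-0.0146i)
Y_3^-2(R⁻¹ n̂) = -0.032920-0.136040i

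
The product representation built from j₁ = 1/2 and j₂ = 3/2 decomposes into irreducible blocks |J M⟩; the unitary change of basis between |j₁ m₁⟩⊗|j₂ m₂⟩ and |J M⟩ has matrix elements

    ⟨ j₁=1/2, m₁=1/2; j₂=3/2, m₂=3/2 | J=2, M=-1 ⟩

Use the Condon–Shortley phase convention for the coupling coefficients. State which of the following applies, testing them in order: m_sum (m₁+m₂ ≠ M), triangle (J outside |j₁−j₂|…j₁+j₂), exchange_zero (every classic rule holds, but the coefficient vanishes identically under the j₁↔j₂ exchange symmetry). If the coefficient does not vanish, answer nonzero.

m_sum

m-sum: m₁+m₂ = 1/2+3/2 = 2, M = -1  ✗ ⇒ coefficient is 0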